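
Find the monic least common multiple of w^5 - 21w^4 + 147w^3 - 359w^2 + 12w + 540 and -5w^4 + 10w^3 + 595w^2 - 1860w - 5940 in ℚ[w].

Euclidean algorithm in ℚ[w]:
  w^5 - 21w^4 + 147w^3 - 359w^2 + 12w + 540 = (-(1/5)w + 19/5)(-5w^4 + 10w^3 + 595w^2 - 1860w - 5940) + (228w^3 - 2992w^2 + 5892w + 23112)
  -5w^4 + 10w^3 + 595w^2 - 1860w - 5940 = (-(5/228)w - 1585/6498)(228w^3 - 2992w^2 + 5892w + 23112) + (-(18200/3249)w^2 + (91000/1083)w - 109200/361)
  228w^3 - 2992w^2 + 5892w + 23112 = (-(185193/4550)w - 347643/4550)(-(18200/3249)w^2 + (91000/1083)w - 109200/361) + (0)
Last nonzero remainder: -(18200/3249)w^2 + (91000/1083)w - 109200/361. Dividing through by -18200/3249 gives the monic gcd w^2 - 15w + 54.
Then lcm(f, g) = f·g / gcd(f, g); expanding and making the result monic gives the answer.

w^7 - 8w^6 - 104w^5 + 1090w^4 - 1421w^3 - 7202w^2 + 7284w + 11880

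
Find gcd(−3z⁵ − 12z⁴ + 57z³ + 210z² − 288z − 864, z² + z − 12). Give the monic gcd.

z² + z − 12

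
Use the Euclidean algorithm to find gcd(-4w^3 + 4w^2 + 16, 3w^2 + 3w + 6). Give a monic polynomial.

Euclidean algorithm in ℚ[w]:
  -4w^3 + 4w^2 + 16 = (-(4/3)w + 8/3)(3w^2 + 3w + 6) + (0)
Last nonzero remainder: 3w^2 + 3w + 6. Dividing through by 3 gives the monic gcd w^2 + w + 2.

w^2 + w + 2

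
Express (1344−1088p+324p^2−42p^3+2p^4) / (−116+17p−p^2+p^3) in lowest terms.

Euclidean algorithm in ℚ[p]:
  2p^4−42p^3+324p^2−1088p+1344 = (2p−40)(p^3−p^2+17p−116) + (250p^2−176p−3296)
  p^3−p^2+17p−116 = ((1/250)p−37/31250)(250p^2−176p−3296) + ((468369/15625)p−1873476/15625)
  250p^2−176p−3296 = ((3906250/468369)p+12875000/468369)((468369/15625)p−1873476/15625) + (0)
Last nonzero remainder: (468369/15625)p−1873476/15625. Dividing through by 468369/15625 gives the monic gcd p−4.
Cancel p−4 from numerator and denominator to get the reduced form.

(−336+188p−34p^2+2p^3)/(29+3p+p^2)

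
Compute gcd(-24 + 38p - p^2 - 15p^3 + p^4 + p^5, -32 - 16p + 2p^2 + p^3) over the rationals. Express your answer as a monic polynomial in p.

8 + 6p + p^2

Repeated division with remainder:
  p^5 + p^4 - 15p^3 - p^2 + 38p - 24 = (p^2 - p + 3)(p^3 + 2p^2 - 16p - 32) + (9p^2 + 54p + 72)
  p^3 + 2p^2 - 16p - 32 = ((1/9)p - 4/9)(9p^2 + 54p + 72) + (0)
Last nonzero remainder: 9p^2 + 54p + 72. Dividing through by 9 gives the monic gcd p^2 + 6p + 8.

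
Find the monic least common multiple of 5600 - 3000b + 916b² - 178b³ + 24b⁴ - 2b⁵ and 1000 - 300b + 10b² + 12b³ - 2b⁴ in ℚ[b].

Euclidean algorithm in ℚ[b]:
  -2b⁵ + 24b⁴ - 178b³ + 916b² - 3000b + 5600 = (b - 6)(-2b⁴ + 12b³ + 10b² - 300b + 1000) + (-116b³ + 1276b² - 5800b + 11600)
  -2b⁴ + 12b³ + 10b² - 300b + 1000 = ((1/58)b + 5/58)(-116b³ + 1276b² - 5800b + 11600) + (0)
Last nonzero remainder: -116b³ + 1276b² - 5800b + 11600. Dividing through by -116 gives the monic gcd b³ - 11b² + 50b - 100.
Then lcm(f, g) = f·g / gcd(f, g); expanding and making the result monic gives the answer.

-14000 + 4700b - 790b² - 13b³ + 29b⁴ - 7b⁵ + b⁶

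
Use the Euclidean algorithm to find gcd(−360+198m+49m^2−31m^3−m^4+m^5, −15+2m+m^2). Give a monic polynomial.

Apply the Euclidean algorithm:
  m^5−m^4−31m^3+49m^2+198m−360 = (m^3−3m^2−10m+24)(m^2+2m−15) + (0)
The last nonzero remainder m^2+2m−15 is already monic.

−15+2m+m^2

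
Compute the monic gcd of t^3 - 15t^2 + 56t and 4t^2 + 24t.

Apply the Euclidean algorithm:
  t^3 - 15t^2 + 56t = ((1/4)t - 21/4)(4t^2 + 24t) + (182t)
  4t^2 + 24t = ((2/91)t + 12/91)(182t) + (0)
Last nonzero remainder: 182t. Dividing through by 182 gives the monic gcd t.

t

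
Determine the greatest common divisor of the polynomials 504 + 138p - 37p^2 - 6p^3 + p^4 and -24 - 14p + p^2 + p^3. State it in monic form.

3 + p

Apply the Euclidean algorithm:
  p^4 - 6p^3 - 37p^2 + 138p + 504 = (p - 7)(p^3 + p^2 - 14p - 24) + (-16p^2 + 64p + 336)
  p^3 + p^2 - 14p - 24 = (-(1/16)p - 5/16)(-16p^2 + 64p + 336) + (27p + 81)
  -16p^2 + 64p + 336 = (-(16/27)p + 112/27)(27p + 81) + (0)
Last nonzero remainder: 27p + 81. Dividing through by 27 gives the monic gcd p + 3.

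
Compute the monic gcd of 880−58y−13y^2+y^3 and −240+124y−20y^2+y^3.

By polynomial division,
  y^3−13y^2−58y+880 = (y^3−20y^2+124y−240) + (7y^2−182y+1120)
  y^3−20y^2+124y−240 = ((1/7)y+6/7)(7y^2−182y+1120) + (120y−1200)
  7y^2−182y+1120 = ((7/120)y−14/15)(120y−1200) + (0)
Last nonzero remainder: 120y−1200. Dividing through by 120 gives the monic gcd y−10.

−10+y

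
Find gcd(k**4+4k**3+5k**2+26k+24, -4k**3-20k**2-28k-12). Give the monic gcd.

Apply the Euclidean algorithm:
  k**4+4k**3+5k**2+26k+24 = (-(1/4)k+1/4)(-4k**3-20k**2-28k-12) + (3k**2+30k+27)
  -4k**3-20k**2-28k-12 = (-(4/3)k+20/3)(3k**2+30k+27) + (-192k-192)
  3k**2+30k+27 = (-(1/64)k-9/64)(-192k-192) + (0)
Last nonzero remainder: -192k-192. Dividing through by -192 gives the monic gcd k+1.

k+1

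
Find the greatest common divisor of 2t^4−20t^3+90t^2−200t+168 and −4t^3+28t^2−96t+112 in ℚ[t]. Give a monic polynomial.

t^3−7t^2+24t−28

Repeated division with remainder:
  2t^4−20t^3+90t^2−200t+168 = (−(1/2)t+3/2)(−4t^3+28t^2−96t+112) + (0)
Last nonzero remainder: −4t^3+28t^2−96t+112. Dividing through by −4 gives the monic gcd t^3−7t^2+24t−28.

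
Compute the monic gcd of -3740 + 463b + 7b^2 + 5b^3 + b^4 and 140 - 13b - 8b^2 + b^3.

By polynomial division,
  b^4 + 5b^3 + 7b^2 + 463b - 3740 = (b + 13)(b^3 - 8b^2 - 13b + 140) + (124b^2 + 492b - 5560)
  b^3 - 8b^2 - 13b + 140 = ((1/124)b - 371/3844)(124b^2 + 492b - 5560) + ((76230/961)b - 381150/961)
  124b^2 + 492b - 5560 = ((59582/38115)b + 534316/38115)((76230/961)b - 381150/961) + (0)
Last nonzero remainder: (76230/961)b - 381150/961. Dividing through by 76230/961 gives the monic gcd b - 5.

-5 + b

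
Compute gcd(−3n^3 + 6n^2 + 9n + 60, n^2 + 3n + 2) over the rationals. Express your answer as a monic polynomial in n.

Repeated division with remainder:
  −3n^3 + 6n^2 + 9n + 60 = (−3n + 15)(n^2 + 3n + 2) + (−30n + 30)
  n^2 + 3n + 2 = (−(1/30)n − 2/15)(−30n + 30) + (6)
  −30n + 30 = (−5n + 5)(6) + (0)
The last nonzero remainder is the constant 6, so the polynomials are coprime and gcd = 1.

1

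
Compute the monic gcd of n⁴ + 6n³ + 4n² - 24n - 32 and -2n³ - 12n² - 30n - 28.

Repeated division with remainder:
  n⁴ + 6n³ + 4n² - 24n - 32 = (-(1/2)n)(-2n³ - 12n² - 30n - 28) + (-11n² - 38n - 32)
  -2n³ - 12n² - 30n - 28 = ((2/11)n + 56/121)(-11n² - 38n - 32) + (-(798/121)n - 1596/121)
  -11n² - 38n - 32 = ((1331/798)n + 968/399)(-(798/121)n - 1596/121) + (0)
Last nonzero remainder: -(798/121)n - 1596/121. Dividing through by -798/121 gives the monic gcd n + 2.

n + 2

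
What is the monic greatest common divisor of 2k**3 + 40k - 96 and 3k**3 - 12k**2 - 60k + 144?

By polynomial division,
  2k**3 + 40k - 96 = (2/3)(3k**3 - 12k**2 - 60k + 144) + (8k**2 + 80k - 192)
  3k**3 - 12k**2 - 60k + 144 = ((3/8)k - 21/4)(8k**2 + 80k - 192) + (432k - 864)
  8k**2 + 80k - 192 = ((1/54)k + 2/9)(432k - 864) + (0)
Last nonzero remainder: 432k - 864. Dividing through by 432 gives the monic gcd k - 2.

k - 2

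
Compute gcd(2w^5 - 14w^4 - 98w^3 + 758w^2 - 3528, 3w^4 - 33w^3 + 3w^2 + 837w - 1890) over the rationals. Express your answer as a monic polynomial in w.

Euclidean algorithm in ℚ[w]:
  2w^5 - 14w^4 - 98w^3 + 758w^2 - 3528 = ((2/3)w + 8/3)(3w^4 - 33w^3 + 3w^2 + 837w - 1890) + (-12w^3 + 192w^2 - 972w + 1512)
  3w^4 - 33w^3 + 3w^2 + 837w - 1890 = (-(1/4)w - 5/4)(-12w^3 + 192w^2 - 972w + 1512) + (0)
Last nonzero remainder: -12w^3 + 192w^2 - 972w + 1512. Dividing through by -12 gives the monic gcd w^3 - 16w^2 + 81w - 126.

w^3 - 16w^2 + 81w - 126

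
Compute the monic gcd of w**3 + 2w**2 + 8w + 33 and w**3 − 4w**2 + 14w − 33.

Repeated division with remainder:
  w**3 + 2w**2 + 8w + 33 = (w**3 − 4w**2 + 14w − 33) + (6w**2 − 6w + 66)
  w**3 − 4w**2 + 14w − 33 = ((1/6)w − 1/2)(6w**2 − 6w + 66) + (0)
Last nonzero remainder: 6w**2 − 6w + 66. Dividing through by 6 gives the monic gcd w**2 − w + 11.

w**2 − w + 11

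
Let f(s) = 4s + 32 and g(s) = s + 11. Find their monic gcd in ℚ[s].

By polynomial division,
  4s + 32 = (4)(s + 11) + (-12)
  s + 11 = (-(1/12)s - 11/12)(-12) + (0)
The last nonzero remainder is the constant -12, so the polynomials are coprime and gcd = 1.

1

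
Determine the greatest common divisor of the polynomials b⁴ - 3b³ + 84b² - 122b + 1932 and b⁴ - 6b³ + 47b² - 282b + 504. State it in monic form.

b² + b + 42

Repeated division with remainder:
  b⁴ - 3b³ + 84b² - 122b + 1932 = (b⁴ - 6b³ + 47b² - 282b + 504) + (3b³ + 37b² + 160b + 1428)
  b⁴ - 6b³ + 47b² - 282b + 504 = ((1/3)b - 55/9)(3b³ + 37b² + 160b + 1428) + ((1978/9)b² + (1978/9)b + 27692/3)
  3b³ + 37b² + 160b + 1428 = ((27/1978)b + 153/989)((1978/9)b² + (1978/9)b + 27692/3) + (0)
Last nonzero remainder: (1978/9)b² + (1978/9)b + 27692/3. Dividing through by 1978/9 gives the monic gcd b² + b + 42.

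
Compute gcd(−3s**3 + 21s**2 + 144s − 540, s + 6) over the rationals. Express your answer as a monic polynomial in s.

s + 6

Repeated division with remainder:
  −3s**3 + 21s**2 + 144s − 540 = (−3s**2 + 39s − 90)(s + 6) + (0)
The last nonzero remainder s + 6 is already monic.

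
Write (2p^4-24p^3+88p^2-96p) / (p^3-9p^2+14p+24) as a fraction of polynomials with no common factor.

By polynomial division,
  2p^4-24p^3+88p^2-96p = (2p-6)(p^3-9p^2+14p+24) + (6p^2-60p+144)
  p^3-9p^2+14p+24 = ((1/6)p+1/6)(6p^2-60p+144) + (0)
Last nonzero remainder: 6p^2-60p+144. Dividing through by 6 gives the monic gcd p^2-10p+24.
Cancel p^2-10p+24 from numerator and denominator to get the reduced form.

(2p^2-4p)/(p+1)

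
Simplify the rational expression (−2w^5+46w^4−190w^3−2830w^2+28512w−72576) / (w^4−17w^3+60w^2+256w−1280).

(−2w^3+14w^2+162w−1134)/(w^2−w−20)

Repeated division with remainder:
  −2w^5+46w^4−190w^3−2830w^2+28512w−72576 = (−2w+12)(w^4−17w^3+60w^2+256w−1280) + (134w^3−3038w^2+22880w−57216)
  w^4−17w^3+60w^2+256w−1280 = ((1/134)w+190/4489)(134w^3−3038w^2+22880w−57216) + ((80080/4489)w^2−(1281280/4489)w+5125120/4489)
  134w^3−3038w^2+22880w−57216 = ((300763/40040)w−2006583/40040)((80080/4489)w^2−(1281280/4489)w+5125120/4489) + (0)
Last nonzero remainder: (80080/4489)w^2−(1281280/4489)w+5125120/4489. Dividing through by 80080/4489 gives the monic gcd w^2−16w+64.
Cancel w^2−16w+64 from numerator and denominator to get the reduced form.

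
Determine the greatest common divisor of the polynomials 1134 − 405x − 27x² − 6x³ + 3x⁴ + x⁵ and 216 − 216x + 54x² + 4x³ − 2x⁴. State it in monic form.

54 − 27x + x³

Apply the Euclidean algorithm:
  x⁵ + 3x⁴ − 6x³ − 27x² − 405x + 1134 = (−(1/2)x − 5/2)(−2x⁴ + 4x³ + 54x² − 216x + 216) + (31x³ − 837x + 1674)
  −2x⁴ + 4x³ + 54x² − 216x + 216 = (−(2/31)x + 4/31)(31x³ − 837x + 1674) + (0)
Last nonzero remainder: 31x³ − 837x + 1674. Dividing through by 31 gives the monic gcd x³ − 27x + 54.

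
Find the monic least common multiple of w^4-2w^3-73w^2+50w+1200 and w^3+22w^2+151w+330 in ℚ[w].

Euclidean algorithm in ℚ[w]:
  w^4-2w^3-73w^2+50w+1200 = (w-24)(w^3+22w^2+151w+330) + (304w^2+3344w+9120)
  w^3+22w^2+151w+330 = ((1/304)w+11/304)(304w^2+3344w+9120) + (0)
Last nonzero remainder: 304w^2+3344w+9120. Dividing through by 304 gives the monic gcd w^2+11w+30.
Then lcm(f, g) = f·g / gcd(f, g); expanding and making the result monic gives the answer.

w^5+9w^4-95w^3-753w^2+1750w+13200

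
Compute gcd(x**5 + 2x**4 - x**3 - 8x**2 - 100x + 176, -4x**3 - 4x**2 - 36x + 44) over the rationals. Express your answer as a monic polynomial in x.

x**2 + 2x + 11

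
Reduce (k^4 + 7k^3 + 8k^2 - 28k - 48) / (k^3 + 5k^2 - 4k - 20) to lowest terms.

By polynomial division,
  k^4 + 7k^3 + 8k^2 - 28k - 48 = (k + 2)(k^3 + 5k^2 - 4k - 20) + (2k^2 - 8)
  k^3 + 5k^2 - 4k - 20 = ((1/2)k + 5/2)(2k^2 - 8) + (0)
Last nonzero remainder: 2k^2 - 8. Dividing through by 2 gives the monic gcd k^2 - 4.
Cancel k^2 - 4 from numerator and denominator to get the reduced form.

(k^2 + 7k + 12)/(k + 5)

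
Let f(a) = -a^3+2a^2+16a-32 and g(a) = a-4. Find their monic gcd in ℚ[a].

a-4

Repeated division with remainder:
  -a^3+2a^2+16a-32 = (-a^2-2a+8)(a-4) + (0)
The last nonzero remainder a-4 is already monic.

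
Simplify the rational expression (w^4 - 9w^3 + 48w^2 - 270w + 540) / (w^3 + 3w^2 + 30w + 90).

(w^2 - 9w + 18)/(w + 3)

By polynomial division,
  w^4 - 9w^3 + 48w^2 - 270w + 540 = (w - 12)(w^3 + 3w^2 + 30w + 90) + (54w^2 + 1620)
  w^3 + 3w^2 + 30w + 90 = ((1/54)w + 1/18)(54w^2 + 1620) + (0)
Last nonzero remainder: 54w^2 + 1620. Dividing through by 54 gives the monic gcd w^2 + 30.
Cancel w^2 + 30 from numerator and denominator to get the reduced form.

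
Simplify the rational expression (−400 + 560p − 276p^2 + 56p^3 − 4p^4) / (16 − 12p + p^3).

Repeated division with remainder:
  −4p^4 + 56p^3 − 276p^2 + 560p − 400 = (−4p + 56)(p^3 − 12p + 16) + (−324p^2 + 1296p − 1296)
  p^3 − 12p + 16 = (−(1/324)p − 1/81)(−324p^2 + 1296p − 1296) + (0)
Last nonzero remainder: −324p^2 + 1296p − 1296. Dividing through by −324 gives the monic gcd p^2 − 4p + 4.
Cancel p^2 − 4p + 4 from numerator and denominator to get the reduced form.

(−100 + 40p − 4p^2)/(4 + p)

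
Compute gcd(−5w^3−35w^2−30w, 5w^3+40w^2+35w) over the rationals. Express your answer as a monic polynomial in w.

Euclidean algorithm in ℚ[w]:
  −5w^3−35w^2−30w = (−1)(5w^3+40w^2+35w) + (5w^2+5w)
  5w^3+40w^2+35w = (w+7)(5w^2+5w) + (0)
Last nonzero remainder: 5w^2+5w. Dividing through by 5 gives the monic gcd w^2+w.

w^2+w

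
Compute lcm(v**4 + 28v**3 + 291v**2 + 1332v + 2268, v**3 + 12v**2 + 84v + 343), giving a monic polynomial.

Euclidean algorithm in ℚ[v]:
  v**4 + 28v**3 + 291v**2 + 1332v + 2268 = (v + 16)(v**3 + 12v**2 + 84v + 343) + (15v**2 - 355v - 3220)
  v**3 + 12v**2 + 84v + 343 = ((1/15)v + 107/45)(15v**2 - 355v - 3220) + ((10285/9)v + 71995/9)
  15v**2 - 355v - 3220 = ((27/2057)v - 828/2057)((10285/9)v + 71995/9) + (0)
Last nonzero remainder: (10285/9)v + 71995/9. Dividing through by 10285/9 gives the monic gcd v + 7.
Then lcm(f, g) = f·g / gcd(f, g); expanding and making the result monic gives the answer.

v**6 + 33v**5 + 480v**4 + 4159v**3 + 23187v**2 + 76608v + 111132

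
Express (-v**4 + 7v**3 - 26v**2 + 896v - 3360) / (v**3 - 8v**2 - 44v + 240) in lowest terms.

Euclidean algorithm in ℚ[v]:
  -v**4 + 7v**3 - 26v**2 + 896v - 3360 = (-v - 1)(v**3 - 8v**2 - 44v + 240) + (-78v**2 + 1092v - 3120)
  v**3 - 8v**2 - 44v + 240 = (-(1/78)v - 1/13)(-78v**2 + 1092v - 3120) + (0)
Last nonzero remainder: -78v**2 + 1092v - 3120. Dividing through by -78 gives the monic gcd v**2 - 14v + 40.
Cancel v**2 - 14v + 40 from numerator and denominator to get the reduced form.

(-v**2 - 7v - 84)/(v + 6)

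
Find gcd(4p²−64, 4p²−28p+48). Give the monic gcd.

p−4

Repeated division with remainder:
  4p²−64 = (4p²−28p+48) + (28p−112)
  4p²−28p+48 = ((1/7)p−3/7)(28p−112) + (0)
Last nonzero remainder: 28p−112. Dividing through by 28 gives the monic gcd p−4.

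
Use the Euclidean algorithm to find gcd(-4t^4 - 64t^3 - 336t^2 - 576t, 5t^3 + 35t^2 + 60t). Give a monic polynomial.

t^2 + 4t

Repeated division with remainder:
  -4t^4 - 64t^3 - 336t^2 - 576t = (-(4/5)t - 36/5)(5t^3 + 35t^2 + 60t) + (-36t^2 - 144t)
  5t^3 + 35t^2 + 60t = (-(5/36)t - 5/12)(-36t^2 - 144t) + (0)
Last nonzero remainder: -36t^2 - 144t. Dividing through by -36 gives the monic gcd t^2 + 4t.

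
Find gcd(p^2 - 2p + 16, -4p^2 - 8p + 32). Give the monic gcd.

1

Repeated division with remainder:
  p^2 - 2p + 16 = (-1/4)(-4p^2 - 8p + 32) + (-4p + 24)
  -4p^2 - 8p + 32 = (p + 8)(-4p + 24) + (-160)
  -4p + 24 = ((1/40)p - 3/20)(-160) + (0)
The last nonzero remainder is the constant -160, so the polynomials are coprime and gcd = 1.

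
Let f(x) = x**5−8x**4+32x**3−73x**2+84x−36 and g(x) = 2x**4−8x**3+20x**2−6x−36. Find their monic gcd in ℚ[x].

By polynomial division,
  x**5−8x**4+32x**3−73x**2+84x−36 = ((1/2)x−2)(2x**4−8x**3+20x**2−6x−36) + (6x**3−30x**2+90x−108)
  2x**4−8x**3+20x**2−6x−36 = ((1/3)x+1/3)(6x**3−30x**2+90x−108) + (0)
Last nonzero remainder: 6x**3−30x**2+90x−108. Dividing through by 6 gives the monic gcd x**3−5x**2+15x−18.

x**3−5x**2+15x−18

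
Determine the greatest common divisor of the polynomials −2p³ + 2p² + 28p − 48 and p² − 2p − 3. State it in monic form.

Repeated division with remainder:
  −2p³ + 2p² + 28p − 48 = (−2p − 2)(p² − 2p − 3) + (18p − 54)
  p² − 2p − 3 = ((1/18)p + 1/18)(18p − 54) + (0)
Last nonzero remainder: 18p − 54. Dividing through by 18 gives the monic gcd p − 3.

p − 3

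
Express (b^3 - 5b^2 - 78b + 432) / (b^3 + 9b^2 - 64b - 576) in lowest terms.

(b - 6)/(b + 8)

Euclidean algorithm in ℚ[b]:
  b^3 - 5b^2 - 78b + 432 = (b^3 + 9b^2 - 64b - 576) + (-14b^2 - 14b + 1008)
  b^3 + 9b^2 - 64b - 576 = (-(1/14)b - 4/7)(-14b^2 - 14b + 1008) + (0)
Last nonzero remainder: -14b^2 - 14b + 1008. Dividing through by -14 gives the monic gcd b^2 + b - 72.
Cancel b^2 + b - 72 from numerator and denominator to get the reduced form.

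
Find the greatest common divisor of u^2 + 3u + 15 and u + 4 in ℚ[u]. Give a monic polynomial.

1

Euclidean algorithm in ℚ[u]:
  u^2 + 3u + 15 = (u − 1)(u + 4) + (19)
  u + 4 = ((1/19)u + 4/19)(19) + (0)
The last nonzero remainder is the constant 19, so the polynomials are coprime and gcd = 1.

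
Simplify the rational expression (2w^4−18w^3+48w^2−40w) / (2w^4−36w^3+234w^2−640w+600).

Apply the Euclidean algorithm:
  2w^4−18w^3+48w^2−40w = (2w^4−36w^3+234w^2−640w+600) + (18w^3−186w^2+600w−600)
  2w^4−36w^3+234w^2−640w+600 = ((1/9)w−23/27)(18w^3−186w^2+600w−600) + ((80/9)w^2−(560/9)w+800/9)
  18w^3−186w^2+600w−600 = ((81/40)w−27/4)((80/9)w^2−(560/9)w+800/9) + (0)
Last nonzero remainder: (80/9)w^2−(560/9)w+800/9. Dividing through by 80/9 gives the monic gcd w^2−7w+10.
Cancel w^2−7w+10 from numerator and denominator to get the reduced form.

(w^2−2w)/(w^2−11w+30)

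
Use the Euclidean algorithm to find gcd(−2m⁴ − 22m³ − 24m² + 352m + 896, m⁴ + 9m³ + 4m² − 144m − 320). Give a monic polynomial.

m³ + 4m² − 16m − 64

By polynomial division,
  −2m⁴ − 22m³ − 24m² + 352m + 896 = (−2)(m⁴ + 9m³ + 4m² − 144m − 320) + (−4m³ − 16m² + 64m + 256)
  m⁴ + 9m³ + 4m² − 144m − 320 = (−(1/4)m − 5/4)(−4m³ − 16m² + 64m + 256) + (0)
Last nonzero remainder: −4m³ − 16m² + 64m + 256. Dividing through by −4 gives the monic gcd m³ + 4m² − 16m − 64.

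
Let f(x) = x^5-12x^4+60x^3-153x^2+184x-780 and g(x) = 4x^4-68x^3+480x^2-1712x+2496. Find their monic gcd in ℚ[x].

x^3-13x^2+68x-156

Euclidean algorithm in ℚ[x]:
  x^5-12x^4+60x^3-153x^2+184x-780 = ((1/4)x+5/4)(4x^4-68x^3+480x^2-1712x+2496) + (25x^3-325x^2+1700x-3900)
  4x^4-68x^3+480x^2-1712x+2496 = ((4/25)x-16/25)(25x^3-325x^2+1700x-3900) + (0)
Last nonzero remainder: 25x^3-325x^2+1700x-3900. Dividing through by 25 gives the monic gcd x^3-13x^2+68x-156.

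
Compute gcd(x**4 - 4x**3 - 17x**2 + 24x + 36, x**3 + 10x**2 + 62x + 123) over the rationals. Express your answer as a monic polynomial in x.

Apply the Euclidean algorithm:
  x**4 - 4x**3 - 17x**2 + 24x + 36 = (x - 14)(x**3 + 10x**2 + 62x + 123) + (61x**2 + 769x + 1758)
  x**3 + 10x**2 + 62x + 123 = ((1/61)x - 159/3721)(61x**2 + 769x + 1758) + ((245735/3721)x + 737205/3721)
  61x**2 + 769x + 1758 = ((226981/245735)x + 2180506/245735)((245735/3721)x + 737205/3721) + (0)
Last nonzero remainder: (245735/3721)x + 737205/3721. Dividing through by 245735/3721 gives the monic gcd x + 3.

x + 3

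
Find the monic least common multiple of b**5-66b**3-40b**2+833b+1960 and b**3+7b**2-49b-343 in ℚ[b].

b**6+7b**5-66b**4-502b**3+553b**2+7791b+13720

Euclidean algorithm in ℚ[b]:
  b**5-66b**3-40b**2+833b+1960 = (b**2-7b+32)(b**3+7b**2-49b-343) + (-264b**2+12936)
  b**3+7b**2-49b-343 = (-(1/264)b-7/264)(-264b**2+12936) + (0)
Last nonzero remainder: -264b**2+12936. Dividing through by -264 gives the monic gcd b**2-49.
Then lcm(f, g) = f·g / gcd(f, g); expanding and making the result monic gives the answer.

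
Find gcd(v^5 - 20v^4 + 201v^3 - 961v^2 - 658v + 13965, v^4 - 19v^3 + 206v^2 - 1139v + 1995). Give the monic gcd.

v^3 - 16v^2 + 158v - 665

Euclidean algorithm in ℚ[v]:
  v^5 - 20v^4 + 201v^3 - 961v^2 - 658v + 13965 = (v - 1)(v^4 - 19v^3 + 206v^2 - 1139v + 1995) + (-24v^3 + 384v^2 - 3792v + 15960)
  v^4 - 19v^3 + 206v^2 - 1139v + 1995 = (-(1/24)v + 1/8)(-24v^3 + 384v^2 - 3792v + 15960) + (0)
Last nonzero remainder: -24v^3 + 384v^2 - 3792v + 15960. Dividing through by -24 gives the monic gcd v^3 - 16v^2 + 158v - 665.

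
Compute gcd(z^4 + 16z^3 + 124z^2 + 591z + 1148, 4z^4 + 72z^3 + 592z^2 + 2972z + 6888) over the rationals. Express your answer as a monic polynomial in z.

z^3 + 12z^2 + 76z + 287

Repeated division with remainder:
  z^4 + 16z^3 + 124z^2 + 591z + 1148 = (1/4)(4z^4 + 72z^3 + 592z^2 + 2972z + 6888) + (−2z^3 − 24z^2 − 152z − 574)
  4z^4 + 72z^3 + 592z^2 + 2972z + 6888 = (−2z − 12)(−2z^3 − 24z^2 − 152z − 574) + (0)
Last nonzero remainder: −2z^3 − 24z^2 − 152z − 574. Dividing through by −2 gives the monic gcd z^3 + 12z^2 + 76z + 287.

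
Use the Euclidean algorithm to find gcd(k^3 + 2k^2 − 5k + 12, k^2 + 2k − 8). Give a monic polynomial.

Repeated division with remainder:
  k^3 + 2k^2 − 5k + 12 = (k)(k^2 + 2k − 8) + (3k + 12)
  k^2 + 2k − 8 = ((1/3)k − 2/3)(3k + 12) + (0)
Last nonzero remainder: 3k + 12. Dividing through by 3 gives the monic gcd k + 4.

k + 4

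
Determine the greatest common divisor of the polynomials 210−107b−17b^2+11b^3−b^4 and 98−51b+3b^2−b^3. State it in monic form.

−2+b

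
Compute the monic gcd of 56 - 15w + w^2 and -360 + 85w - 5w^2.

Repeated division with remainder:
  w^2 - 15w + 56 = (-1/5)(-5w^2 + 85w - 360) + (2w - 16)
  -5w^2 + 85w - 360 = (-(5/2)w + 45/2)(2w - 16) + (0)
Last nonzero remainder: 2w - 16. Dividing through by 2 gives the monic gcd w - 8.

-8 + w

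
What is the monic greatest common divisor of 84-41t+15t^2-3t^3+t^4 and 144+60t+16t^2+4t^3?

12+t+t^2

By polynomial division,
  t^4-3t^3+15t^2-41t+84 = ((1/4)t-7/4)(4t^3+16t^2+60t+144) + (28t^2+28t+336)
  4t^3+16t^2+60t+144 = ((1/7)t+3/7)(28t^2+28t+336) + (0)
Last nonzero remainder: 28t^2+28t+336. Dividing through by 28 gives the monic gcd t^2+t+12.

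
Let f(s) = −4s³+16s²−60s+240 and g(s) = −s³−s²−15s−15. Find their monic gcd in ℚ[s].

By polynomial division,
  −4s³+16s²−60s+240 = (4)(−s³−s²−15s−15) + (20s²+300)
  −s³−s²−15s−15 = (−(1/20)s−1/20)(20s²+300) + (0)
Last nonzero remainder: 20s²+300. Dividing through by 20 gives the monic gcd s²+15.

s²+15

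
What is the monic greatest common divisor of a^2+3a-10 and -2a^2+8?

Repeated division with remainder:
  a^2+3a-10 = (-1/2)(-2a^2+8) + (3a-6)
  -2a^2+8 = (-(2/3)a-4/3)(3a-6) + (0)
Last nonzero remainder: 3a-6. Dividing through by 3 gives the monic gcd a-2.

a-2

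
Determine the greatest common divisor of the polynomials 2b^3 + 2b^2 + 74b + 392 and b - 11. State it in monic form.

Apply the Euclidean algorithm:
  2b^3 + 2b^2 + 74b + 392 = (2b^2 + 24b + 338)(b - 11) + (4110)
  b - 11 = ((1/4110)b - 11/4110)(4110) + (0)
The last nonzero remainder is the constant 4110, so the polynomials are coprime and gcd = 1.

1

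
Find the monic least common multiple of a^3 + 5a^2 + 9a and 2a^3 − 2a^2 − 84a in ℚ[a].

a^5 + 4a^4 − 38a^3 − 219a^2 − 378a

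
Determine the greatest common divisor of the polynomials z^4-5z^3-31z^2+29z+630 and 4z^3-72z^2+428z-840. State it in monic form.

Euclidean algorithm in ℚ[z]:
  z^4-5z^3-31z^2+29z+630 = ((1/4)z+13/4)(4z^3-72z^2+428z-840) + (96z^2-1152z+3360)
  4z^3-72z^2+428z-840 = ((1/24)z-1/4)(96z^2-1152z+3360) + (0)
Last nonzero remainder: 96z^2-1152z+3360. Dividing through by 96 gives the monic gcd z^2-12z+35.

z^2-12z+35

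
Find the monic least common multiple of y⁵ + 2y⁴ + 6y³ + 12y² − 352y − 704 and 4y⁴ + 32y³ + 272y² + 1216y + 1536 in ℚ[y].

By polynomial division,
  y⁵ + 2y⁴ + 6y³ + 12y² − 352y − 704 = ((1/4)y − 3/2)(4y⁴ + 32y³ + 272y² + 1216y + 1536) + (−14y³ + 116y² + 1088y + 1600)
  4y⁴ + 32y³ + 272y² + 1216y + 1536 = (−(2/7)y − 228/49)(−14y³ + 116y² + 1088y + 1600) + ((55008/49)y² + (330048/49)y + 440064/49)
  −14y³ + 116y² + 1088y + 1600 = (−(343/27504)y + 1225/6876)((55008/49)y² + (330048/49)y + 440064/49) + (0)
Last nonzero remainder: (55008/49)y² + (330048/49)y + 440064/49. Dividing through by 55008/49 gives the monic gcd y² + 6y + 8.
Then lcm(f, g) = f·g / gcd(f, g); expanding and making the result monic gives the answer.

y⁷ + 4y⁶ + 58y⁵ + 120y⁴ − 40y³ − 832y² − 18304y − 33792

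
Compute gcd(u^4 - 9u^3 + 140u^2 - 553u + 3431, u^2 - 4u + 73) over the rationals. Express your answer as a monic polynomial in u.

Apply the Euclidean algorithm:
  u^4 - 9u^3 + 140u^2 - 553u + 3431 = (u^2 - 5u + 47)(u^2 - 4u + 73) + (0)
The last nonzero remainder u^2 - 4u + 73 is already monic.

u^2 - 4u + 73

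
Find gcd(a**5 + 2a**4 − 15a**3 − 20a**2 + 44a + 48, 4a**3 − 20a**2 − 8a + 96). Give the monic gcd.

Euclidean algorithm in ℚ[a]:
  a**5 + 2a**4 − 15a**3 − 20a**2 + 44a + 48 = ((1/4)a**2 + (7/4)a + 11/2)(4a**3 − 20a**2 − 8a + 96) + (80a**2 − 80a − 480)
  4a**3 − 20a**2 − 8a + 96 = ((1/20)a − 1/5)(80a**2 − 80a − 480) + (0)
Last nonzero remainder: 80a**2 − 80a − 480. Dividing through by 80 gives the monic gcd a**2 − a − 6.

a**2 − a − 6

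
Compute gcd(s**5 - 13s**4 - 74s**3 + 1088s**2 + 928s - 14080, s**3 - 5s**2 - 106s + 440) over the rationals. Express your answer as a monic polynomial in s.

Apply the Euclidean algorithm:
  s**5 - 13s**4 - 74s**3 + 1088s**2 + 928s - 14080 = (s**2 - 8s - 8)(s**3 - 5s**2 - 106s + 440) + (-240s**2 + 3600s - 10560)
  s**3 - 5s**2 - 106s + 440 = (-(1/240)s - 1/24)(-240s**2 + 3600s - 10560) + (0)
Last nonzero remainder: -240s**2 + 3600s - 10560. Dividing through by -240 gives the monic gcd s**2 - 15s + 44.

s**2 - 15s + 44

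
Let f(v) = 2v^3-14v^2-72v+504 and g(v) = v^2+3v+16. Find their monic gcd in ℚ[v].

1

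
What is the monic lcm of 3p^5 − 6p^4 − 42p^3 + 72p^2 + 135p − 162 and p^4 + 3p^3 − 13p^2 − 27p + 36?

Repeated division with remainder:
  3p^5 − 6p^4 − 42p^3 + 72p^2 + 135p − 162 = (3p − 15)(p^4 + 3p^3 − 13p^2 − 27p + 36) + (42p^3 − 42p^2 − 378p + 378)
  p^4 + 3p^3 − 13p^2 − 27p + 36 = ((1/42)p + 2/21)(42p^3 − 42p^2 − 378p + 378) + (0)
Last nonzero remainder: 42p^3 − 42p^2 − 378p + 378. Dividing through by 42 gives the monic gcd p^3 − p^2 − 9p + 9.
Then lcm(f, g) = f·g / gcd(f, g); expanding and making the result monic gives the answer.

p^6 + 2p^5 − 22p^4 − 32p^3 + 141p^2 + 126p − 216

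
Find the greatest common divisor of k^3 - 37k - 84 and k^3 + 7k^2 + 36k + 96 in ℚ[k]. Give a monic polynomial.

By polynomial division,
  k^3 - 37k - 84 = (k^3 + 7k^2 + 36k + 96) + (-7k^2 - 73k - 180)
  k^3 + 7k^2 + 36k + 96 = (-(1/7)k + 24/49)(-7k^2 - 73k - 180) + ((2256/49)k + 9024/49)
  -7k^2 - 73k - 180 = (-(343/2256)k - 735/752)((2256/49)k + 9024/49) + (0)
Last nonzero remainder: (2256/49)k + 9024/49. Dividing through by 2256/49 gives the monic gcd k + 4.

k + 4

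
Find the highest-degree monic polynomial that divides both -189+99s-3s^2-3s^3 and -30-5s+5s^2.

-3+s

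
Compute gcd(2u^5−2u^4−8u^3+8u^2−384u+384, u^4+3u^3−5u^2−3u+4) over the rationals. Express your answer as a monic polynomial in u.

Apply the Euclidean algorithm:
  2u^5−2u^4−8u^3+8u^2−384u+384 = (2u−8)(u^4+3u^3−5u^2−3u+4) + (26u^3−26u^2−416u+416)
  u^4+3u^3−5u^2−3u+4 = ((1/26)u+2/13)(26u^3−26u^2−416u+416) + (15u^2+45u−60)
  26u^3−26u^2−416u+416 = ((26/15)u−104/15)(15u^2+45u−60) + (0)
Last nonzero remainder: 15u^2+45u−60. Dividing through by 15 gives the monic gcd u^2+3u−4.

u^2+3u−4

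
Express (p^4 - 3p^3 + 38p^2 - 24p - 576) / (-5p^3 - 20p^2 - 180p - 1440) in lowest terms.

(-p^2 + p + 12)/(5p + 30)

Repeated division with remainder:
  p^4 - 3p^3 + 38p^2 - 24p - 576 = (-(1/5)p + 7/5)(-5p^3 - 20p^2 - 180p - 1440) + (30p^2 - 60p + 1440)
  -5p^3 - 20p^2 - 180p - 1440 = (-(1/6)p - 1)(30p^2 - 60p + 1440) + (0)
Last nonzero remainder: 30p^2 - 60p + 1440. Dividing through by 30 gives the monic gcd p^2 - 2p + 48.
Cancel p^2 - 2p + 48 from numerator and denominator to get the reduced form.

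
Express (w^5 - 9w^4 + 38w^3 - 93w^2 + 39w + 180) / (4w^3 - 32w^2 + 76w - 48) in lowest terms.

(w^3 - 2w^2 + 12w + 15)/(4w - 4)

Repeated division with remainder:
  w^5 - 9w^4 + 38w^3 - 93w^2 + 39w + 180 = ((1/4)w^2 - (1/4)w + 11/4)(4w^3 - 32w^2 + 76w - 48) + (26w^2 - 182w + 312)
  4w^3 - 32w^2 + 76w - 48 = ((2/13)w - 2/13)(26w^2 - 182w + 312) + (0)
Last nonzero remainder: 26w^2 - 182w + 312. Dividing through by 26 gives the monic gcd w^2 - 7w + 12.
Cancel w^2 - 7w + 12 from numerator and denominator to get the reduced form.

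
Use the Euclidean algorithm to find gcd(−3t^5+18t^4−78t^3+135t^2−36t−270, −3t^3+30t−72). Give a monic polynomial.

t^2−4t+6

Euclidean algorithm in ℚ[t]:
  −3t^5+18t^4−78t^3+135t^2−36t−270 = (t^2−6t+36)(−3t^3+30t−72) + (387t^2−1548t+2322)
  −3t^3+30t−72 = (−(1/129)t−4/129)(387t^2−1548t+2322) + (0)
Last nonzero remainder: 387t^2−1548t+2322. Dividing through by 387 gives the monic gcd t^2−4t+6.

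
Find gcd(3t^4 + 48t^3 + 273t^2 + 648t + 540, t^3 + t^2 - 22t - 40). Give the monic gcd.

Apply the Euclidean algorithm:
  3t^4 + 48t^3 + 273t^2 + 648t + 540 = (3t + 45)(t^3 + t^2 - 22t - 40) + (294t^2 + 1758t + 2340)
  t^3 + t^2 - 22t - 40 = ((1/294)t - 122/7203)(294t^2 + 1758t + 2340) + (-(440/2401)t - 880/2401)
  294t^2 + 1758t + 2340 = (-(352947/220)t - 280917/44)(-(440/2401)t - 880/2401) + (0)
Last nonzero remainder: -(440/2401)t - 880/2401. Dividing through by -440/2401 gives the monic gcd t + 2.

t + 2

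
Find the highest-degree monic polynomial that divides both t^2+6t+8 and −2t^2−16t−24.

Repeated division with remainder:
  t^2+6t+8 = (−1/2)(−2t^2−16t−24) + (−2t−4)
  −2t^2−16t−24 = (t+6)(−2t−4) + (0)
Last nonzero remainder: −2t−4. Dividing through by −2 gives the monic gcd t+2.

t+2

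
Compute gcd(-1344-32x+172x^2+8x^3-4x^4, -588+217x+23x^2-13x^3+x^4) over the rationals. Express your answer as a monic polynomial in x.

By polynomial division,
  -4x^4+8x^3+172x^2-32x-1344 = (-4)(x^4-13x^3+23x^2+217x-588) + (-44x^3+264x^2+836x-3696)
  x^4-13x^3+23x^2+217x-588 = (-(1/44)x+7/44)(-44x^3+264x^2+836x-3696) + (0)
Last nonzero remainder: -44x^3+264x^2+836x-3696. Dividing through by -44 gives the monic gcd x^3-6x^2-19x+84.

84-19x-6x^2+x^3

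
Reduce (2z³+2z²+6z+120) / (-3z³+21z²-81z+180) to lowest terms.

Euclidean algorithm in ℚ[z]:
  2z³+2z²+6z+120 = (-2/3)(-3z³+21z²-81z+180) + (16z²-48z+240)
  -3z³+21z²-81z+180 = (-(3/16)z+3/4)(16z²-48z+240) + (0)
Last nonzero remainder: 16z²-48z+240. Dividing through by 16 gives the monic gcd z²-3z+15.
Cancel z²-3z+15 from numerator and denominator to get the reduced form.

(-2z-8)/(3z-12)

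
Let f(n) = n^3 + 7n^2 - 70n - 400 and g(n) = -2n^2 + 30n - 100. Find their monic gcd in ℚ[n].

1

Apply the Euclidean algorithm:
  n^3 + 7n^2 - 70n - 400 = (-(1/2)n - 11)(-2n^2 + 30n - 100) + (210n - 1500)
  -2n^2 + 30n - 100 = (-(1/105)n + 11/147)(210n - 1500) + (600/49)
  210n - 1500 = ((343/20)n - 245/2)(600/49) + (0)
The last nonzero remainder is the constant 600/49, so the polynomials are coprime and gcd = 1.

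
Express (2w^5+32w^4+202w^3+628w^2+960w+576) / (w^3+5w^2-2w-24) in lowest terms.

Euclidean algorithm in ℚ[w]:
  2w^5+32w^4+202w^3+628w^2+960w+576 = (2w^2+22w+96)(w^3+5w^2-2w-24) + (240w^2+1680w+2880)
  w^3+5w^2-2w-24 = ((1/240)w-1/120)(240w^2+1680w+2880) + (0)
Last nonzero remainder: 240w^2+1680w+2880. Dividing through by 240 gives the monic gcd w^2+7w+12.
Cancel w^2+7w+12 from numerator and denominator to get the reduced form.

(2w^3+18w^2+52w+48)/(w-2)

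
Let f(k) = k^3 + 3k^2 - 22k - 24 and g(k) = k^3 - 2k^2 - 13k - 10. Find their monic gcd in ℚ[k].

Apply the Euclidean algorithm:
  k^3 + 3k^2 - 22k - 24 = (k^3 - 2k^2 - 13k - 10) + (5k^2 - 9k - 14)
  k^3 - 2k^2 - 13k - 10 = ((1/5)k - 1/25)(5k^2 - 9k - 14) + (-(264/25)k - 264/25)
  5k^2 - 9k - 14 = (-(125/264)k + 175/132)(-(264/25)k - 264/25) + (0)
Last nonzero remainder: -(264/25)k - 264/25. Dividing through by -264/25 gives the monic gcd k + 1.

k + 1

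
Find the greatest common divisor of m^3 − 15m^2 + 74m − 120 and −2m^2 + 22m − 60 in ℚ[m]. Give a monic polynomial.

m^2 − 11m + 30

Apply the Euclidean algorithm:
  m^3 − 15m^2 + 74m − 120 = (−(1/2)m + 2)(−2m^2 + 22m − 60) + (0)
Last nonzero remainder: −2m^2 + 22m − 60. Dividing through by −2 gives the monic gcd m^2 − 11m + 30.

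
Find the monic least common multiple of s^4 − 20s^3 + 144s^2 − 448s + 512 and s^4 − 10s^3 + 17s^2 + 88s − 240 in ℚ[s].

By polynomial division,
  s^4 − 20s^3 + 144s^2 − 448s + 512 = (s^4 − 10s^3 + 17s^2 + 88s − 240) + (−10s^3 + 127s^2 − 536s + 752)
  s^4 − 10s^3 + 17s^2 + 88s − 240 = (−(1/10)s − 27/100)(−10s^3 + 127s^2 − 536s + 752) + (−(231/100)s^2 + (462/25)s − 924/25)
  −10s^3 + 127s^2 − 536s + 752 = ((1000/231)s − 4700/231)(−(231/100)s^2 + (462/25)s − 924/25) + (0)
Last nonzero remainder: −(231/100)s^2 + (462/25)s − 924/25. Dividing through by −231/100 gives the monic gcd s^2 − 8s + 16.
Then lcm(f, g) = f·g / gcd(f, g); expanding and making the result monic gives the answer.

s^6 − 22s^5 + 169s^4 − 436s^3 − 752s^2 + 5696s − 7680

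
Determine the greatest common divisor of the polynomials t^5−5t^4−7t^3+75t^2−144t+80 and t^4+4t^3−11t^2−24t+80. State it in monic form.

Euclidean algorithm in ℚ[t]:
  t^5−5t^4−7t^3+75t^2−144t+80 = (t−9)(t^4+4t^3−11t^2−24t+80) + (40t^3−440t+800)
  t^4+4t^3−11t^2−24t+80 = ((1/40)t+1/10)(40t^3−440t+800) + (0)
Last nonzero remainder: 40t^3−440t+800. Dividing through by 40 gives the monic gcd t^3−11t+20.

t^3−11t+20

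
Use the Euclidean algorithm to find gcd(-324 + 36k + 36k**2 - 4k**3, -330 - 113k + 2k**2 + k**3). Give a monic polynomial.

Euclidean algorithm in ℚ[k]:
  -4k**3 + 36k**2 + 36k - 324 = (-4)(k**3 + 2k**2 - 113k - 330) + (44k**2 - 416k - 1644)
  k**3 + 2k**2 - 113k - 330 = ((1/44)k + 63/242)(44k**2 - 416k - 1644) + ((3952/121)k + 11856/121)
  44k**2 - 416k - 1644 = ((1331/988)k - 16577/988)((3952/121)k + 11856/121) + (0)
Last nonzero remainder: (3952/121)k + 11856/121. Dividing through by 3952/121 gives the monic gcd k + 3.

3 + k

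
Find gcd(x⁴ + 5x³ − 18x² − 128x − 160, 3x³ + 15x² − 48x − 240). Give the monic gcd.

Repeated division with remainder:
  x⁴ + 5x³ − 18x² − 128x − 160 = ((1/3)x)(3x³ + 15x² − 48x − 240) + (−2x² − 48x − 160)
  3x³ + 15x² − 48x − 240 = (−(3/2)x + 57/2)(−2x² − 48x − 160) + (1080x + 4320)
  −2x² − 48x − 160 = (−(1/540)x − 1/27)(1080x + 4320) + (0)
Last nonzero remainder: 1080x + 4320. Dividing through by 1080 gives the monic gcd x + 4.

x + 4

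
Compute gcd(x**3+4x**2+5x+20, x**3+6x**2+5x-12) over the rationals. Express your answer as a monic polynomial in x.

x+4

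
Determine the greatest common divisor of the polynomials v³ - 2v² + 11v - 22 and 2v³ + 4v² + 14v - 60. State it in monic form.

v - 2

Repeated division with remainder:
  v³ - 2v² + 11v - 22 = (1/2)(2v³ + 4v² + 14v - 60) + (-4v² + 4v + 8)
  2v³ + 4v² + 14v - 60 = (-(1/2)v - 3/2)(-4v² + 4v + 8) + (24v - 48)
  -4v² + 4v + 8 = (-(1/6)v - 1/6)(24v - 48) + (0)
Last nonzero remainder: 24v - 48. Dividing through by 24 gives the monic gcd v - 2.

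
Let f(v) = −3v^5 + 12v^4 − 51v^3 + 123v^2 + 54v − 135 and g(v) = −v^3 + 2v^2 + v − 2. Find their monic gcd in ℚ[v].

By polynomial division,
  −3v^5 + 12v^4 − 51v^3 + 123v^2 + 54v − 135 = (3v^2 − 6v + 42)(−v^3 + 2v^2 + v − 2) + (51v^2 − 51)
  −v^3 + 2v^2 + v − 2 = (−(1/51)v + 2/51)(51v^2 − 51) + (0)
Last nonzero remainder: 51v^2 − 51. Dividing through by 51 gives the monic gcd v^2 − 1.

v^2 − 1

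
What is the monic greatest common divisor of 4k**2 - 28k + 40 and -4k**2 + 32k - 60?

Repeated division with remainder:
  4k**2 - 28k + 40 = (-1)(-4k**2 + 32k - 60) + (4k - 20)
  -4k**2 + 32k - 60 = (-k + 3)(4k - 20) + (0)
Last nonzero remainder: 4k - 20. Dividing through by 4 gives the monic gcd k - 5.

k - 5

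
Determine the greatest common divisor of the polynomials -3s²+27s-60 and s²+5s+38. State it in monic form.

1

Repeated division with remainder:
  -3s²+27s-60 = (-3)(s²+5s+38) + (42s+54)
  s²+5s+38 = ((1/42)s+13/147)(42s+54) + (1628/49)
  42s+54 = ((1029/814)s+1323/814)(1628/49) + (0)
The last nonzero remainder is the constant 1628/49, so the polynomials are coprime and gcd = 1.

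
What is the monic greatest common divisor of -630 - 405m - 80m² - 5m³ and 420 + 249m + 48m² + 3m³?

Euclidean algorithm in ℚ[m]:
  -5m³ - 80m² - 405m - 630 = (-5/3)(3m³ + 48m² + 249m + 420) + (10m + 70)
  3m³ + 48m² + 249m + 420 = ((3/10)m² + (27/10)m + 6)(10m + 70) + (0)
Last nonzero remainder: 10m + 70. Dividing through by 10 gives the monic gcd m + 7.

7 + m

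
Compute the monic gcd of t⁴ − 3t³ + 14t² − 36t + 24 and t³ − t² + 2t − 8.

Euclidean algorithm in ℚ[t]:
  t⁴ − 3t³ + 14t² − 36t + 24 = (t − 2)(t³ − t² + 2t − 8) + (10t² − 24t + 8)
  t³ − t² + 2t − 8 = ((1/10)t + 7/50)(10t² − 24t + 8) + ((114/25)t − 228/25)
  10t² − 24t + 8 = ((125/57)t − 50/57)((114/25)t − 228/25) + (0)
Last nonzero remainder: (114/25)t − 228/25. Dividing through by 114/25 gives the monic gcd t − 2.

t − 2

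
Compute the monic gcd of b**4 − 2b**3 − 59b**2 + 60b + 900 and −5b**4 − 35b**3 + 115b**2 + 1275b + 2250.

By polynomial division,
  b**4 − 2b**3 − 59b**2 + 60b + 900 = (−1/5)(−5b**4 − 35b**3 + 115b**2 + 1275b + 2250) + (−9b**3 − 36b**2 + 315b + 1350)
  −5b**4 − 35b**3 + 115b**2 + 1275b + 2250 = ((5/9)b + 5/3)(−9b**3 − 36b**2 + 315b + 1350) + (0)
Last nonzero remainder: −9b**3 − 36b**2 + 315b + 1350. Dividing through by −9 gives the monic gcd b**3 + 4b**2 − 35b − 150.

b**3 + 4b**2 − 35b − 150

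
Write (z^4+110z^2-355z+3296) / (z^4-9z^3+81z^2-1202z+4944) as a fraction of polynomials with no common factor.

Apply the Euclidean algorithm:
  z^4+110z^2-355z+3296 = (z^4-9z^3+81z^2-1202z+4944) + (9z^3+29z^2+847z-1648)
  z^4-9z^3+81z^2-1202z+4944 = ((1/9)z-110/81)(9z^3+29z^2+847z-1648) + ((2128/81)z^2+(10640/81)z+219184/81)
  9z^3+29z^2+847z-1648 = ((729/2128)z-81/133)((2128/81)z^2+(10640/81)z+219184/81) + (0)
Last nonzero remainder: (2128/81)z^2+(10640/81)z+219184/81. Dividing through by 2128/81 gives the monic gcd z^2+5z+103.
Cancel z^2+5z+103 from numerator and denominator to get the reduced form.

(z^2-5z+32)/(z^2-14z+48)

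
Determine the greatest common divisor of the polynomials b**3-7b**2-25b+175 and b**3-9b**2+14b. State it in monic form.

b-7

Repeated division with remainder:
  b**3-7b**2-25b+175 = (b**3-9b**2+14b) + (2b**2-39b+175)
  b**3-9b**2+14b = ((1/2)b+21/4)(2b**2-39b+175) + ((525/4)b-3675/4)
  2b**2-39b+175 = ((8/525)b-4/21)((525/4)b-3675/4) + (0)
Last nonzero remainder: (525/4)b-3675/4. Dividing through by 525/4 gives the monic gcd b-7.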